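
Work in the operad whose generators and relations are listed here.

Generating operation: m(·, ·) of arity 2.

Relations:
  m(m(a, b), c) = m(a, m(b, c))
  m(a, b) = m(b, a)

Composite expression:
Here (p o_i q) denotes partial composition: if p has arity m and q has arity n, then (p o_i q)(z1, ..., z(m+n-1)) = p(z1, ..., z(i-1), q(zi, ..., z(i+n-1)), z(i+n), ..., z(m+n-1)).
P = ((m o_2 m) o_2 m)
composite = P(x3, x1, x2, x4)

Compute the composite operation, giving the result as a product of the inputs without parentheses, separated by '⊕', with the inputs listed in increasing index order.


x1 ⊕ x2 ⊕ x3 ⊕ x4

Key point: m commutes, so take the x-inputs in any fixed order.
m(x1, x2) spells out as x1 ⊕ x2
m(m(x1, x2), x4) spells out as x1 ⊕ x2 ⊕ x4
m(x3, m(m(x1, x2), x4)) spells out as x3 ⊕ x1 ⊕ x2 ⊕ x4
commutativity sorts the factors: x1 ⊕ x2 ⊕ x3 ⊕ x4


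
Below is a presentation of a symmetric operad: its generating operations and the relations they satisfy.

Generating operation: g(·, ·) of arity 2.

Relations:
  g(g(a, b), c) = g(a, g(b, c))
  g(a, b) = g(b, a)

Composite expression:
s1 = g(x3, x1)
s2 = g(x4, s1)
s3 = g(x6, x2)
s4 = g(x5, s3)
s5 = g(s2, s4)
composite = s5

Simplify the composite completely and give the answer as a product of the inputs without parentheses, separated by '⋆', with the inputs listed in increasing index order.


Any arrangement under g is one operation, so sort the x-inputs.
g(x3, x1) reduces to x3 ⋆ x1
g(x4, g(x3, x1)) reduces to x4 ⋆ x3 ⋆ x1
g(x6, x2) reduces to x6 ⋆ x2
g(x5, g(x6, x2)) reduces to x5 ⋆ x6 ⋆ x2
g(g(x4, g(x3, x1)), g(x5, g(x6, x2))) reduces to x4 ⋆ x3 ⋆ x1 ⋆ x5 ⋆ x6 ⋆ x2
commutativity sorts the factors: x1 ⋆ x2 ⋆ x3 ⋆ x4 ⋆ x5 ⋆ x6

x1 ⋆ x2 ⋆ x3 ⋆ x4 ⋆ x5 ⋆ x6


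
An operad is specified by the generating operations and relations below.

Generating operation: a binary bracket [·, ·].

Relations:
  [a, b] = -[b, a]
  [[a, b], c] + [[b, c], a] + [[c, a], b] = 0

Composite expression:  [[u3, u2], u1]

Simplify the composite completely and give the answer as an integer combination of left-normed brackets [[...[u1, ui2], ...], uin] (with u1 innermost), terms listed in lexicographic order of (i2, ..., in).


Left-normed coefficients sit on the u1-initial expansion words.
Composite bracket: [[u3, u2], u1]
Each bracket splits as ab - ba, giving 4 signed words (2^2 = 4).
The u1-initial words carry the normal form:
  from u1u2u3, sign +1: term +[[u1, u2], u3]
  from u1u3u2, sign -1: term -[[u1, u3], u2]

[[u1, u2], u3] - [[u1, u3], u2]


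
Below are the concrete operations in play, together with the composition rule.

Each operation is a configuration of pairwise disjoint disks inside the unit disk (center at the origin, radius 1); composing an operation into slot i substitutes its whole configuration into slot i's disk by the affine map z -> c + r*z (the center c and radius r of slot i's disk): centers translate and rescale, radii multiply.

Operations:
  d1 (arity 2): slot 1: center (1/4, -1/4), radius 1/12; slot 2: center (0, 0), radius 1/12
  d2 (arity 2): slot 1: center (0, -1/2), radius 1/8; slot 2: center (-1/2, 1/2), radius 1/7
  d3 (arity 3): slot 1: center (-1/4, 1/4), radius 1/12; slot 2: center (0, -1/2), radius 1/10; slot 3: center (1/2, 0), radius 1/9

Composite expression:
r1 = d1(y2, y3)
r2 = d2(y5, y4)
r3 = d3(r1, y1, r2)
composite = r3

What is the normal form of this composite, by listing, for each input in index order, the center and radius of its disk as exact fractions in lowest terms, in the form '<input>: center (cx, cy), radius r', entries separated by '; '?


y1: center (0, -1/2), radius 1/10; y2: center (-11/48, 11/48), radius 1/144; y3: center (-1/4, 1/4), radius 1/144; y4: center (4/9, 1/18), radius 1/63; y5: center (1/2, -1/18), radius 1/72


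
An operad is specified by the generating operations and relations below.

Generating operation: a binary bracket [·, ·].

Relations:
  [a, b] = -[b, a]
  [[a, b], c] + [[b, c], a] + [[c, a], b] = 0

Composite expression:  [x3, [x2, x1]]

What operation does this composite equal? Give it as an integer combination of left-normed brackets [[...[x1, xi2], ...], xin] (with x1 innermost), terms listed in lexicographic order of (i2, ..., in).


Skip Jacobi rewriting: expand, keep x1-initial words, read off terms.
Composite bracket: [x3, [x2, x1]]
Expanding via [a, b] = ab - ba: 4 signed words (2^2 = 4).
Coefficients come from the x1-initial words:
  word x1x2x3 has sign +1, contributing +[[x1, x2], x3]

[[x1, x2], x3]


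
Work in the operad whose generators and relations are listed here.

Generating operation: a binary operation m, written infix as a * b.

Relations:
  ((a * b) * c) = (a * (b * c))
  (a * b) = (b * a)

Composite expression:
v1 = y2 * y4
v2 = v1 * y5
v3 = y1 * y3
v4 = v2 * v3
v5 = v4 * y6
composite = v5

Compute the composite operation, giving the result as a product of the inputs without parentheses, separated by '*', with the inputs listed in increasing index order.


y1 * y2 * y3 * y4 * y5 * y6


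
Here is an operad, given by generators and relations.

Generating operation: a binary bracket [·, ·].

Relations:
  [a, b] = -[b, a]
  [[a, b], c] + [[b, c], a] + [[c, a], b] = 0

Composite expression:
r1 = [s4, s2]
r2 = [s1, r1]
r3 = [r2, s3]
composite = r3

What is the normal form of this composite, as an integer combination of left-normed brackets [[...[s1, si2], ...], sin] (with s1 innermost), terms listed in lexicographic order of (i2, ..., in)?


Expand each bracket as ab - ba; the s1-initial words give the coefficients.
Composite bracket: [[s1, [s4, s2]], s3]
Full expansion: 8 signed words from ab - ba (2^3 = 8).
Words beginning with s1 determine it all:
  sign of s1s2s4s3 is -1, so it contributes -[[[s1, s2], s4], s3]
  sign of s1s4s2s3 is +1, so it contributes +[[[s1, s4], s2], s3]

-[[[s1, s2], s4], s3] + [[[s1, s4], s2], s3]


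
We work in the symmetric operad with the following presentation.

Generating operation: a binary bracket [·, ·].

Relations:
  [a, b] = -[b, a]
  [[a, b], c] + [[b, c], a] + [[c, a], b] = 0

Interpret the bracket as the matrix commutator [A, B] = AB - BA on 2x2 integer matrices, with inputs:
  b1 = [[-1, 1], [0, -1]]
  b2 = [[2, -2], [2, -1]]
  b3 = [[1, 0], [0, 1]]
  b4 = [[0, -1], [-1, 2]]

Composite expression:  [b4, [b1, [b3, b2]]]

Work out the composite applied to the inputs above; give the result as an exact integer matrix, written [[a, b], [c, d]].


[[0, 0], [0, 0]]

[b3, b2] = [[0, 0], [0, 0]]
[b1, [b3, b2]] = [[0, 0], [0, 0]]
[b4, [b1, [b3, b2]]] = [[0, 0], [0, 0]]


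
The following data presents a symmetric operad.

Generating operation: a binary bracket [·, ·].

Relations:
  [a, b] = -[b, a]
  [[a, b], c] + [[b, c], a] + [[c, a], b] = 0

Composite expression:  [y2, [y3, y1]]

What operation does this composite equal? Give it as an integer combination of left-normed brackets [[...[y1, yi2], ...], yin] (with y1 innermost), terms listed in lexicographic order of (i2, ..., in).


[[y1, y3], y2]

Antisymmetry and Jacobi reduce to y1-anchored left-normed brackets.
Composite bracket: [y2, [y3, y1]]
Expanding via [a, b] = ab - ba: 4 signed words (2^2 = 4).
The y1-initial words carry the normal form:
  the word y1y3y2 carries sign +1 and contributes +[[y1, y3], y2]


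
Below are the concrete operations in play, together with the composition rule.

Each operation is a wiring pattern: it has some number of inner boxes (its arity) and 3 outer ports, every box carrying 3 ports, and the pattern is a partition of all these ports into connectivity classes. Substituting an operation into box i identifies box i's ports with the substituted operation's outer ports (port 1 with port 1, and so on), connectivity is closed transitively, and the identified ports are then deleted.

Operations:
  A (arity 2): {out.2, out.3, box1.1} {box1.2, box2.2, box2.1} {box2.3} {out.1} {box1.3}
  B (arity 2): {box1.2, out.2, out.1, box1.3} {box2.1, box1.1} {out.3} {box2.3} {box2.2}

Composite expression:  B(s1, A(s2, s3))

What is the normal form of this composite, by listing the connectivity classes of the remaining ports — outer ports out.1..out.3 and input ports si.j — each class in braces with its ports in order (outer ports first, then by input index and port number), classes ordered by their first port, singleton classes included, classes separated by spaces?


{out.1, out.2, s1.2, s1.3} {out.3} {s1.1} {s2.1} {s2.2, s3.1, s3.2} {s2.3} {s3.3}


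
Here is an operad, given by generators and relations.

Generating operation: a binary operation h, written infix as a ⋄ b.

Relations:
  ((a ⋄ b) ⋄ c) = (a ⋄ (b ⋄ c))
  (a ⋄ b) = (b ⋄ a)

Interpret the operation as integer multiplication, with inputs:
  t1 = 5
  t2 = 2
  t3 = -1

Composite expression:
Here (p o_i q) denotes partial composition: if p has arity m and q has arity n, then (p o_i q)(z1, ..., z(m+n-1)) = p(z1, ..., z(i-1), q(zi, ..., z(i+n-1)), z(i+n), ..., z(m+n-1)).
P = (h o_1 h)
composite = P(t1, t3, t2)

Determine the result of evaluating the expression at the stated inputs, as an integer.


-10

(t1 ⋄ t3) = -5
((t1 ⋄ t3) ⋄ t2) = -10


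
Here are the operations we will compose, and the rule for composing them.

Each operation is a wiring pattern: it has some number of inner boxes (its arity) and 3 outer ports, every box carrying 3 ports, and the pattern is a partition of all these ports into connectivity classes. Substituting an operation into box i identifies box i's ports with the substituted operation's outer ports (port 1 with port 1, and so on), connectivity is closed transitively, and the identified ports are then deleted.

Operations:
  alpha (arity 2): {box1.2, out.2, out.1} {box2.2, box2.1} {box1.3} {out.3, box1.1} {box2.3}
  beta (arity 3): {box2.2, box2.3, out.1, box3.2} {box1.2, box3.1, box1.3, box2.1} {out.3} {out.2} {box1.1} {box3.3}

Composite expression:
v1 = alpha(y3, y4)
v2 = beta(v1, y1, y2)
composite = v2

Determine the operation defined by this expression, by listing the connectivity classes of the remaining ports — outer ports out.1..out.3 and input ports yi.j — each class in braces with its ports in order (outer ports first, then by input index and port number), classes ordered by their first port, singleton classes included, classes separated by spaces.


Two ports join when wires chain via beta-identified ports.
after alpha, the pattern on (y3, y4) reads {out.1, out.2, y3.2} {out.3, y3.1} {y3.3} {y4.1, y4.2} {y4.3} (out.j = its outer ports)
after beta, the pattern on (y3, y4, y1, y2) reads {out.1, y1.2, y1.3, y2.2} {out.2} {out.3} {y1.1, y2.1, y3.1, y3.2} {y2.3} {y3.3} {y4.1, y4.2} {y4.3} (out.j = its outer ports)

{out.1, y1.2, y1.3, y2.2} {out.2} {out.3} {y1.1, y2.1, y3.1, y3.2} {y2.3} {y3.3} {y4.1, y4.2} {y4.3}


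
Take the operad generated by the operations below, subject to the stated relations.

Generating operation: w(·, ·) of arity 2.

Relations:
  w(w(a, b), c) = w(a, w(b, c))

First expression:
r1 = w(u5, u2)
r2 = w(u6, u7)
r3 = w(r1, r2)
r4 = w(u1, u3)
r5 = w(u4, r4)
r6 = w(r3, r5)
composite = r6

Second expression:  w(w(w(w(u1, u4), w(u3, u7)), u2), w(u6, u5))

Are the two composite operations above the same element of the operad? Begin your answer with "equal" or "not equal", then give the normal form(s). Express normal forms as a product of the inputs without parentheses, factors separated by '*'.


In normal form, the first expression is u5 * u2 * u6 * u7 * u4 * u1 * u3
In normal form, the second expression is u1 * u4 * u3 * u7 * u2 * u6 * u5
Different reductions; not equal.

not equal; first: u5 * u2 * u6 * u7 * u4 * u1 * u3; second: u1 * u4 * u3 * u7 * u2 * u6 * u5


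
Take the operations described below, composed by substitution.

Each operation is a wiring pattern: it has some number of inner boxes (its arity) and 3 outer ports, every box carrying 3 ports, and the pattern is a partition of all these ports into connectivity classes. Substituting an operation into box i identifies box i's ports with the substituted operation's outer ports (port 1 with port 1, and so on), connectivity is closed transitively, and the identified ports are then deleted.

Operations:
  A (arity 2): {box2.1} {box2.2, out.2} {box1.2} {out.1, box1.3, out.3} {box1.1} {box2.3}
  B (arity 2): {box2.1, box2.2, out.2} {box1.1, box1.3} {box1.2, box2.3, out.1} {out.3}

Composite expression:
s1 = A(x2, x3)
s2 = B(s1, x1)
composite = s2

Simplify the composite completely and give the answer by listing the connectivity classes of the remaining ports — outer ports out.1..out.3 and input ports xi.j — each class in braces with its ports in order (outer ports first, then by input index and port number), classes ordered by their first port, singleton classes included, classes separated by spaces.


Treat the ports identified at B as solder joints: merge, then drop.
A over (x2, x3) gives {out.1, out.3, x2.3} {out.2, x3.2} {x2.1} {x2.2} {x3.1} {x3.3}, out.j being that stage's outer ports
B over (x2, x3, x1) gives {out.1, x1.3, x3.2} {out.2, x1.1, x1.2} {out.3} {x2.1} {x2.2} {x2.3} {x3.1} {x3.3}, out.j being that stage's outer ports

{out.1, x1.3, x3.2} {out.2, x1.1, x1.2} {out.3} {x2.1} {x2.2} {x2.3} {x3.1} {x3.3}


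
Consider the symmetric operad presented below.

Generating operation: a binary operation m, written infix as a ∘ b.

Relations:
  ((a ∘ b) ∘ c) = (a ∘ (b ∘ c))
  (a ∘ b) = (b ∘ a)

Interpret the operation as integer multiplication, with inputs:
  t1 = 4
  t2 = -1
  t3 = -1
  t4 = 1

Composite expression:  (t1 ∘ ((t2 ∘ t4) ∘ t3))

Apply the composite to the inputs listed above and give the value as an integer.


(t2 ∘ t4) = -1
((t2 ∘ t4) ∘ t3) = 1
(t1 ∘ ((t2 ∘ t4) ∘ t3)) = 4

4


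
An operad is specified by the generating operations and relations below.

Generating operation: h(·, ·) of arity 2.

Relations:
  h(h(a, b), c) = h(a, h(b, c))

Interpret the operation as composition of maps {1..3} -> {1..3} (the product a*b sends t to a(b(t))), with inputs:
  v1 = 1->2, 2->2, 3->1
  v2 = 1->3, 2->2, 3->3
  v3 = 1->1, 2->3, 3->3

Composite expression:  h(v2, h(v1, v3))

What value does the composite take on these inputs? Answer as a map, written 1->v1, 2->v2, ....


1->2, 2->3, 3->3

h(v1, v3) = 1->2, 2->1, 3->1
h(v2, h(v1, v3)) = 1->2, 2->3, 3->3


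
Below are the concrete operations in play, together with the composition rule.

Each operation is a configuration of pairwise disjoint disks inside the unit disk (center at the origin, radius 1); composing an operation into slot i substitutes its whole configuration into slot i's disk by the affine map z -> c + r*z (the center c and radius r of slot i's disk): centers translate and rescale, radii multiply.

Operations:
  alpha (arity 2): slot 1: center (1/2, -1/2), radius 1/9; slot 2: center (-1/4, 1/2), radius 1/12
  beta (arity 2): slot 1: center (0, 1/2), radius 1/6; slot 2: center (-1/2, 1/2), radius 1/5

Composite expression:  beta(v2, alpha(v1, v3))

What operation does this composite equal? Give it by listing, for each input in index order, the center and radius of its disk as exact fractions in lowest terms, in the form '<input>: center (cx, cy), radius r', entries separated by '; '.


v1: center (-2/5, 2/5), radius 1/45; v2: center (0, 1/2), radius 1/6; v3: center (-11/20, 3/5), radius 1/60

Below beta, radii multiply path by path; the v-disk centers shift.
v2 passes through 1 substitution, ending at center (0, 1/2), radius 1/6
v1 passes through 2 substitutions, ending at center (-2/5, 2/5), radius 1/45
v3 passes through 2 substitutions, ending at center (-11/20, 3/5), radius 1/60


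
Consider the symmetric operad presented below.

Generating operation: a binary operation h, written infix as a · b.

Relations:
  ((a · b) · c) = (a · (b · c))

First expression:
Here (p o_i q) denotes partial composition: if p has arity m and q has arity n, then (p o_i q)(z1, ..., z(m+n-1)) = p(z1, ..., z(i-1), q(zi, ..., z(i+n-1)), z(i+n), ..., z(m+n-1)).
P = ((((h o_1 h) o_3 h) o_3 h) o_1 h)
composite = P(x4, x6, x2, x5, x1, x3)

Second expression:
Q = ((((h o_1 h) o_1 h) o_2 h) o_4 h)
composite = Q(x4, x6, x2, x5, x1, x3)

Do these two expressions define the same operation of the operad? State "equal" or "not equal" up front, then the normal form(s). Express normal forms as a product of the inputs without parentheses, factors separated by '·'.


equal: each reduces to x4 · x6 · x2 · x5 · x1 · x3

Reducing the first expression gives x4 · x6 · x2 · x5 · x1 · x3
Reducing the second expression gives x4 · x6 · x2 · x5 · x1 · x3
Both agree, so they are equal.


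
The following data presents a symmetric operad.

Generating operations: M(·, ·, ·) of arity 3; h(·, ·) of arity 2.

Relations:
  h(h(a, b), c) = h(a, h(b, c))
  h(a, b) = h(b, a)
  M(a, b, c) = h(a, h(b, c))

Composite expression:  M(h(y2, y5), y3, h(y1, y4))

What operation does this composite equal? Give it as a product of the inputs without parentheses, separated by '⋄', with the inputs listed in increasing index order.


Reordering under M is free, so list the y-inputs canonically.
h(y2, y5) reduces to y2 ⋄ y5
h(y1, y4) reduces to y1 ⋄ y4
M(h(y2, y5), y3, h(y1, y4)) reduces to y2 ⋄ y5 ⋄ y3 ⋄ y1 ⋄ y4
putting the inputs in ascending order: y1 ⋄ y2 ⋄ y3 ⋄ y4 ⋄ y5

y1 ⋄ y2 ⋄ y3 ⋄ y4 ⋄ y5


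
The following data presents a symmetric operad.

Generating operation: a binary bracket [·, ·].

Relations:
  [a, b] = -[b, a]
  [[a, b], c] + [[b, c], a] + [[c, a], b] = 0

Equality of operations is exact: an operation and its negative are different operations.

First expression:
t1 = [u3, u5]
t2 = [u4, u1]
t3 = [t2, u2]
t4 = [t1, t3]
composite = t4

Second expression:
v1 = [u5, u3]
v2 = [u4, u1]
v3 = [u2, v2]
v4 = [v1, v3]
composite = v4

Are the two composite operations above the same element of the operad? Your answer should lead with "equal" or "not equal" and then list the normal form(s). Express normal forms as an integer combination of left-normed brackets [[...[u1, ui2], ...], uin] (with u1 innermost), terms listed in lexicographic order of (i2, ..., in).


The first expression, normalized: [[[[u1, u4], u2], u3], u5] - [[[[u1, u4], u2], u5], u3]
The second expression, normalized: [[[[u1, u4], u2], u3], u5] - [[[[u1, u4], u2], u5], u3]
Same normal form: equal.

equal — both sides give [[[[u1, u4], u2], u3], u5] - [[[[u1, u4], u2], u5], u3]


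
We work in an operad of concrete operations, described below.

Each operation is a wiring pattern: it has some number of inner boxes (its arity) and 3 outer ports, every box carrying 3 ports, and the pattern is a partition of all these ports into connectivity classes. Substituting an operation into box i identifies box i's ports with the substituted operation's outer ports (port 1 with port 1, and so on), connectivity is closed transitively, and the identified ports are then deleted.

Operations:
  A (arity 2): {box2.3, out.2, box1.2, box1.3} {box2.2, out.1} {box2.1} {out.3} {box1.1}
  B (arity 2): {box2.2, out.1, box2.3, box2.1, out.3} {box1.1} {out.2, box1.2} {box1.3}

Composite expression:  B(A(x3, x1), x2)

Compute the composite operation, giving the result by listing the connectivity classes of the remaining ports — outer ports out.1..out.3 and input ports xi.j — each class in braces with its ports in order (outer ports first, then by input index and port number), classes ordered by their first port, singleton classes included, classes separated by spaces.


{out.1, out.3, x2.1, x2.2, x2.3} {out.2, x1.3, x3.2, x3.3} {x1.1} {x1.2} {x3.1}

Treat the ports identified at B as solder joints: merge, then drop.
stage A: inputs (x3, x1), connectivity {out.1, x1.2} {out.2, x1.3, x3.2, x3.3} {out.3} {x1.1} {x3.1}, out.j its boundary
stage B: inputs (x3, x1, x2), connectivity {out.1, out.3, x2.1, x2.2, x2.3} {out.2, x1.3, x3.2, x3.3} {x1.1} {x1.2} {x3.1}, out.j its boundary


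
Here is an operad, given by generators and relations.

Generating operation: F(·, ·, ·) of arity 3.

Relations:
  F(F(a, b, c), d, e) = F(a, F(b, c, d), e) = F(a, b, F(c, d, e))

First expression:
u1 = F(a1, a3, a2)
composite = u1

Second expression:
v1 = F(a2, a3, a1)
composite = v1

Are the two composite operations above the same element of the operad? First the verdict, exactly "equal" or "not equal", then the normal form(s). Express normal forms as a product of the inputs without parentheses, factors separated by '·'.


not equal: they reduce to a1 · a3 · a2 and a2 · a3 · a1

The first expression reduces to a1 · a3 · a2
The second expression reduces to a2 · a3 · a1
No match — not equal.


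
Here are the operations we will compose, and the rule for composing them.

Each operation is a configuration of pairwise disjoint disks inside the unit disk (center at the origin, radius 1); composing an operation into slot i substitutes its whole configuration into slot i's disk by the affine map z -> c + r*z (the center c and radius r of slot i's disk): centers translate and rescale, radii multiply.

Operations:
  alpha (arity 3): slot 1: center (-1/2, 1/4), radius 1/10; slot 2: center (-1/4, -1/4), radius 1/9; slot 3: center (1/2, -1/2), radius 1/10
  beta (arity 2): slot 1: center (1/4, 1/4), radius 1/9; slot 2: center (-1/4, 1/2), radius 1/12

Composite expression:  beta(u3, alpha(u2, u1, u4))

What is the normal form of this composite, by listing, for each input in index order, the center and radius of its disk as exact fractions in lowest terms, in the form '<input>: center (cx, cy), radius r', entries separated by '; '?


u1: center (-13/48, 23/48), radius 1/108; u2: center (-7/24, 25/48), radius 1/120; u3: center (1/4, 1/4), radius 1/9; u4: center (-5/24, 11/24), radius 1/120

Follow each u-input down from beta: c' goes to c + r*c', radius to r*r'.
u3: after 1 affine step, its disk has center (1/4, 1/4), radius 1/9
u2: after 2 affine steps, its disk has center (-7/24, 25/48), radius 1/120
u1: after 2 affine steps, its disk has center (-13/48, 23/48), radius 1/108
u4: after 2 affine steps, its disk has center (-5/24, 11/24), radius 1/120


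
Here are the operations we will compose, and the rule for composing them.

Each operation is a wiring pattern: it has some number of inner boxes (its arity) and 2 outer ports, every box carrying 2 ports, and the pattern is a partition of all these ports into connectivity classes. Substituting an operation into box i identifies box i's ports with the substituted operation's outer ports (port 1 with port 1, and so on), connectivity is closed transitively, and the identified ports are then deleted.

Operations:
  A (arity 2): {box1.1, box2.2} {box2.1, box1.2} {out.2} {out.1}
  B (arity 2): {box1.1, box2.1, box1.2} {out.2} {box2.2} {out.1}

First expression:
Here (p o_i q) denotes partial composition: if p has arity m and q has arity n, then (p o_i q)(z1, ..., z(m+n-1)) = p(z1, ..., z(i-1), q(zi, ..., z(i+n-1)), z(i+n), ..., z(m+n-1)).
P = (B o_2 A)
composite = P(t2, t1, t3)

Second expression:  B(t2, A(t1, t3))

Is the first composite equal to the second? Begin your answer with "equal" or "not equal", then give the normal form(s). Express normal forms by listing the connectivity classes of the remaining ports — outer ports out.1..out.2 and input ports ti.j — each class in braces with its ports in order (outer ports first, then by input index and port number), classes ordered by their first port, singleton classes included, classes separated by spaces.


equal; both compose to {out.1} {out.2} {t1.1, t3.2} {t1.2, t3.1} {t2.1, t2.2}

Reducing the first expression gives {out.1} {out.2} {t1.1, t3.2} {t1.2, t3.1} {t2.1, t2.2}
Reducing the second expression gives {out.1} {out.2} {t1.1, t3.2} {t1.2, t3.1} {t2.1, t2.2}
The forms coincide; equal.


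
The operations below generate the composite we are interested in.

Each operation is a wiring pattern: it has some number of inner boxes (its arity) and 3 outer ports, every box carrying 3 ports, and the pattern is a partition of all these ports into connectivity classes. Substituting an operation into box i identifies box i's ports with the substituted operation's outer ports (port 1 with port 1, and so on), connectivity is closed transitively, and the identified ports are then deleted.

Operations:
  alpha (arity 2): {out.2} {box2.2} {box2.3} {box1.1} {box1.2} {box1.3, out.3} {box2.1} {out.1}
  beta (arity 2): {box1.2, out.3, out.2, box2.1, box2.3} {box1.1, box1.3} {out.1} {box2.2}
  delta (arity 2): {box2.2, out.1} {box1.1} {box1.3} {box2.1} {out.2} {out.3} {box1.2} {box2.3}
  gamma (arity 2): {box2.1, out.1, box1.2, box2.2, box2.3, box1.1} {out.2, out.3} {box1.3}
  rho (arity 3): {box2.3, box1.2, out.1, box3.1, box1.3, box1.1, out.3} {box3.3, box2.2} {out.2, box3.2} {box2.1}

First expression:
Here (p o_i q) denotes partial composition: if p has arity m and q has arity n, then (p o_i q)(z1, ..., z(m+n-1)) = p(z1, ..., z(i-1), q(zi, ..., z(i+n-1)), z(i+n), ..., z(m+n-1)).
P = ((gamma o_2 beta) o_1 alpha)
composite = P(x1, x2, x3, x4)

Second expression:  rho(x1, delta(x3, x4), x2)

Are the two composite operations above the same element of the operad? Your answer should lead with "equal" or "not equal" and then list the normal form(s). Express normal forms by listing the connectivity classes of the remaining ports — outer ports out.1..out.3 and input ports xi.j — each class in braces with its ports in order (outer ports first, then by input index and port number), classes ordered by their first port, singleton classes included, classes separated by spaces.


not equal; first: {out.1, x3.2, x4.1, x4.3} {out.2, out.3} {x1.1} {x1.2} {x1.3} {x2.1} {x2.2} {x2.3} {x3.1, x3.3} {x4.2}; second: {out.1, out.3, x1.1, x1.2, x1.3, x2.1} {out.2, x2.2} {x2.3} {x3.1} {x3.2} {x3.3} {x4.1} {x4.2} {x4.3}

The first composite normalizes to {out.1, x3.2, x4.1, x4.3} {out.2, out.3} {x1.1} {x1.2} {x1.3} {x2.1} {x2.2} {x2.3} {x3.1, x3.3} {x4.2}
The second composite normalizes to {out.1, out.3, x1.1, x1.2, x1.3, x2.1} {out.2, x2.2} {x2.3} {x3.1} {x3.2} {x3.3} {x4.1} {x4.2} {x4.3}
The normal forms differ: not equal.


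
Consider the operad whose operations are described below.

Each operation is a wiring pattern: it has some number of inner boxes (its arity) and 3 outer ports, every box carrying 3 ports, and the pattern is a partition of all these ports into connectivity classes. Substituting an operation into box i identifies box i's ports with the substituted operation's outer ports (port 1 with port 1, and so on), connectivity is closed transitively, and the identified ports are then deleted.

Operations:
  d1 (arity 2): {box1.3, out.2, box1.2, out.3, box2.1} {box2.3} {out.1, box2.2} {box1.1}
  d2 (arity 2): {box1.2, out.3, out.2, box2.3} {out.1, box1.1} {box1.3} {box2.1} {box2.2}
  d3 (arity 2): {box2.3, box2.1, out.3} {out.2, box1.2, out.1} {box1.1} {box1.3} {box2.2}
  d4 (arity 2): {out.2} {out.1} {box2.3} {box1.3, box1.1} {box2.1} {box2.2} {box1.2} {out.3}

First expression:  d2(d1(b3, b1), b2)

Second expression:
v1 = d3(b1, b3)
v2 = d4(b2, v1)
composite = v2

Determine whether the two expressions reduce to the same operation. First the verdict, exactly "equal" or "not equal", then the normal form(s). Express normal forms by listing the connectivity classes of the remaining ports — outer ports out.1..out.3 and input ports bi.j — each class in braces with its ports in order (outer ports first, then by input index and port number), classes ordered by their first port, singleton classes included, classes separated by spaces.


The first composite normalizes to {out.1, b1.2} {out.2, out.3, b1.1, b2.3, b3.2, b3.3} {b1.3} {b2.1} {b2.2} {b3.1}
The second composite normalizes to {out.1} {out.2} {out.3} {b1.1} {b1.2} {b1.3} {b2.1, b2.3} {b2.2} {b3.1, b3.3} {b3.2}
Distinct normal forms: not equal.

not equal: they reduce to {out.1, b1.2} {out.2, out.3, b1.1, b2.3, b3.2, b3.3} {b1.3} {b2.1} {b2.2} {b3.1} and {out.1} {out.2} {out.3} {b1.1} {b1.2} {b1.3} {b2.1, b2.3} {b2.2} {b3.1, b3.3} {b3.2}


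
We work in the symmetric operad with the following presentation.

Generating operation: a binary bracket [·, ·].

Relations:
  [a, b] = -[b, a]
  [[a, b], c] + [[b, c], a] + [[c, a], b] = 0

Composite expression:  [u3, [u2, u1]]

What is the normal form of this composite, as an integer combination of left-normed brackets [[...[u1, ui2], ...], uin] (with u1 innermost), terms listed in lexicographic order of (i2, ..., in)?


[[u1, u2], u3]


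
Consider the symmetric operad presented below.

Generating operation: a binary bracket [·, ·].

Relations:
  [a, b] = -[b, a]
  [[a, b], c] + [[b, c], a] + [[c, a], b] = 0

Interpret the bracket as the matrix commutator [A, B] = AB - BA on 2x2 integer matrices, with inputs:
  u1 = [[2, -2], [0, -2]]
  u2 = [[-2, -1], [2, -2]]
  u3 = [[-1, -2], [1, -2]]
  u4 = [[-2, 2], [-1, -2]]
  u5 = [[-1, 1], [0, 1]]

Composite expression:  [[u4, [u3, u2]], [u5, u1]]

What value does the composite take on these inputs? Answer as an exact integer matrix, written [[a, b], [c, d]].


[[0, 0], [0, 0]]

[u3, u2] = [[-3, -1], [-2, 3]]
[u4, [u3, u2]] = [[-5, 12], [6, 5]]
[u5, u1] = [[0, 0], [0, 0]]
[[u4, [u3, u2]], [u5, u1]] = [[0, 0], [0, 0]]


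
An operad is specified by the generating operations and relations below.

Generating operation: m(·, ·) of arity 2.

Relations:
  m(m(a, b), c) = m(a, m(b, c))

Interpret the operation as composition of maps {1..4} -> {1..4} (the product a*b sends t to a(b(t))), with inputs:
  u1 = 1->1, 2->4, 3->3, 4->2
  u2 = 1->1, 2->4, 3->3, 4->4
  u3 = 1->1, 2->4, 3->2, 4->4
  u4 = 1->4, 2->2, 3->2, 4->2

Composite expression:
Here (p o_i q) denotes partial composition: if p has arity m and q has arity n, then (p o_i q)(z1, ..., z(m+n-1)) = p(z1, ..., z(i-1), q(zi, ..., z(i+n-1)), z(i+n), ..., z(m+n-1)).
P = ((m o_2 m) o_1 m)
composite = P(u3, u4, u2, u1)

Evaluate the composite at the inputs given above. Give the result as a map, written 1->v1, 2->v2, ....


1->4, 2->4, 3->4, 4->4


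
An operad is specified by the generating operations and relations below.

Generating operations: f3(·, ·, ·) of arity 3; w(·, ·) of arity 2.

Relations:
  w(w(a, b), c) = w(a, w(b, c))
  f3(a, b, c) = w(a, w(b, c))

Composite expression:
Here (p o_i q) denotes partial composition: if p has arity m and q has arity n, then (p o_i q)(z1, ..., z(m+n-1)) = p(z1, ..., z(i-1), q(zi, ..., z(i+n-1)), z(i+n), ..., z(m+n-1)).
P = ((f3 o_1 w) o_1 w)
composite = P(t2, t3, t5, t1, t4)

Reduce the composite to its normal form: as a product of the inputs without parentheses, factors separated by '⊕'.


All parenthesizations of f3 agree; list the t-inputs left to right.
w(t2, t3) collapses to t2 ⊕ t3
w(w(t2, t3), t5) collapses to t2 ⊕ t3 ⊕ t5
f3(w(w(t2, t3), t5), t1, t4) collapses to t2 ⊕ t3 ⊕ t5 ⊕ t1 ⊕ t4

t2 ⊕ t3 ⊕ t5 ⊕ t1 ⊕ t4


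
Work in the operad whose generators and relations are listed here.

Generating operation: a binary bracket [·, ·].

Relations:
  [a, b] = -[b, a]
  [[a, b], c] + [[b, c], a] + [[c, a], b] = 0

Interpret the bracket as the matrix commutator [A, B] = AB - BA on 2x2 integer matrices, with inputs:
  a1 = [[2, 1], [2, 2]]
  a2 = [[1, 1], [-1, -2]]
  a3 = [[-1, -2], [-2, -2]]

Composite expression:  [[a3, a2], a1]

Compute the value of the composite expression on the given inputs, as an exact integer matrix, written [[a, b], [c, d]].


[a3, a2] = [[4, 7], [-5, -4]]
[[a3, a2], a1] = [[19, 8], [-16, -19]]

[[19, 8], [-16, -19]]


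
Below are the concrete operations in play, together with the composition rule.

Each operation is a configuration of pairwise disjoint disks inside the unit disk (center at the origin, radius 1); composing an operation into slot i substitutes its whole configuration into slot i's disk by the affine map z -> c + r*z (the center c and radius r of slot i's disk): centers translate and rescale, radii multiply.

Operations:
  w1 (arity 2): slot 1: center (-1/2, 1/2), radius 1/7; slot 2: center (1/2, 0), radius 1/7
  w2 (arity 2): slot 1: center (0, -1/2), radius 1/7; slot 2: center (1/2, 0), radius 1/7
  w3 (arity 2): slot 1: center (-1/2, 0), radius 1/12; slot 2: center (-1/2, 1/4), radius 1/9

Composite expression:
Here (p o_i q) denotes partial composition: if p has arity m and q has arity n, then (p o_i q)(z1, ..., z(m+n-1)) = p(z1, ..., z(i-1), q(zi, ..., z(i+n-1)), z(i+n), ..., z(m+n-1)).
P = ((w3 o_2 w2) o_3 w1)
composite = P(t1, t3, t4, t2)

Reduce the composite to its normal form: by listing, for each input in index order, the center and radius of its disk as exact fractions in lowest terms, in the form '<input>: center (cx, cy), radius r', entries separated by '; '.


t1: center (-1/2, 0), radius 1/12; t2: center (-55/126, 1/4), radius 1/441; t3: center (-1/2, 7/36), radius 1/63; t4: center (-19/42, 65/252), radius 1/441

Below w3, radii multiply path by path; the t-disk centers shift.
input t1: applying the 1 nested substitution gives center (-1/2, 0), radius 1/12
input t3: applying the 2 nested substitutions gives center (-1/2, 7/36), radius 1/63
input t4: applying the 3 nested substitutions gives center (-19/42, 65/252), radius 1/441
input t2: applying the 3 nested substitutions gives center (-55/126, 1/4), radius 1/441


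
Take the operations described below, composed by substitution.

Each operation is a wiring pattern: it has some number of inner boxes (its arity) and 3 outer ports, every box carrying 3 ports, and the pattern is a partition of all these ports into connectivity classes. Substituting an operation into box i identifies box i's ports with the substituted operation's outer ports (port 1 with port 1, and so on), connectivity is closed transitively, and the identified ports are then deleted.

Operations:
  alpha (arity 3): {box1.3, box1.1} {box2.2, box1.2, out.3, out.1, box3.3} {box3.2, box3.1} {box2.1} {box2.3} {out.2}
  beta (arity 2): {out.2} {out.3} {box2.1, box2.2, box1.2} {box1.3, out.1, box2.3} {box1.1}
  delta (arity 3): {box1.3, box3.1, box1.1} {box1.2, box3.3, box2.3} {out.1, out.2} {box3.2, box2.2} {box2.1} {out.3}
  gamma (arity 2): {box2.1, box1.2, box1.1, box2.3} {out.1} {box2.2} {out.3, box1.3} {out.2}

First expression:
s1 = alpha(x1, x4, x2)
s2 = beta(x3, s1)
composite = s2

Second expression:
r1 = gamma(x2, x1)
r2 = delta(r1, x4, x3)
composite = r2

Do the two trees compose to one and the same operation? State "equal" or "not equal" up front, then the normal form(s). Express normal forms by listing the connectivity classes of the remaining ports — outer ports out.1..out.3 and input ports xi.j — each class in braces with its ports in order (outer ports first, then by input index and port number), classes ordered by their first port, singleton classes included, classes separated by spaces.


Normal form of the first expression: {out.1, x1.2, x2.3, x3.2, x3.3, x4.2} {out.2} {out.3} {x1.1, x1.3} {x2.1, x2.2} {x3.1} {x4.1} {x4.3}
Normal form of the second expression: {out.1, out.2} {out.3} {x1.1, x1.3, x2.1, x2.2} {x1.2} {x2.3, x3.1} {x3.2, x4.2} {x3.3, x4.3} {x4.1}
No match — not equal.

not equal — first {out.1, x1.2, x2.3, x3.2, x3.3, x4.2} {out.2} {out.3} {x1.1, x1.3} {x2.1, x2.2} {x3.1} {x4.1} {x4.3}, second {out.1, out.2} {out.3} {x1.1, x1.3, x2.1, x2.2} {x1.2} {x2.3, x3.1} {x3.2, x4.2} {x3.3, x4.3} {x4.1}


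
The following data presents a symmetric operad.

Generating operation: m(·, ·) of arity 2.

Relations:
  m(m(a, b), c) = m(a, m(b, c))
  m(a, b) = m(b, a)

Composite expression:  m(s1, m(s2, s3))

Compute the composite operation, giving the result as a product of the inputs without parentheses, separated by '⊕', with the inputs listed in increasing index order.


s1 ⊕ s2 ⊕ s3

Shape and order are irrelevant to m; the s-input set decides.
m(s2, s3) spells out as s2 ⊕ s3
m(s1, m(s2, s3)) spells out as s1 ⊕ s2 ⊕ s3
the factors in increasing index order: s1 ⊕ s2 ⊕ s3


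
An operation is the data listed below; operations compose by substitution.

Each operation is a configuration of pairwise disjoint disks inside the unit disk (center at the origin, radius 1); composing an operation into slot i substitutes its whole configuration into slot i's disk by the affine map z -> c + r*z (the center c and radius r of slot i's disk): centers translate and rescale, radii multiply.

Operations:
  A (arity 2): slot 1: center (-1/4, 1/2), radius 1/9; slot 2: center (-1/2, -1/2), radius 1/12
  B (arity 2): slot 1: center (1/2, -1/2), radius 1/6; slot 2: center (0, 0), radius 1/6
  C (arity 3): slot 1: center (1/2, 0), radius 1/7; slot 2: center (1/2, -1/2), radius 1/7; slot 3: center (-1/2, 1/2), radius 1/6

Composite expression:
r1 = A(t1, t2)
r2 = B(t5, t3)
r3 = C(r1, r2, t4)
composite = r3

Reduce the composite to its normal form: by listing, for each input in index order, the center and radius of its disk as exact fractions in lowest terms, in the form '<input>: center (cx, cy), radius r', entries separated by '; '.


t1: center (13/28, 1/14), radius 1/63; t2: center (3/7, -1/14), radius 1/84; t3: center (1/2, -1/2), radius 1/42; t4: center (-1/2, 1/2), radius 1/6; t5: center (4/7, -4/7), radius 1/42

Follow each t-input down from C: c' goes to c + r*c', radius to r*r'.
tracing t1 down its 2-map path: center (13/28, 1/14), radius 1/63
tracing t2 down its 2-map path: center (3/7, -1/14), radius 1/84
tracing t5 down its 2-map path: center (4/7, -4/7), radius 1/42
tracing t3 down its 2-map path: center (1/2, -1/2), radius 1/42
tracing t4 down its 1-map path: center (-1/2, 1/2), radius 1/6


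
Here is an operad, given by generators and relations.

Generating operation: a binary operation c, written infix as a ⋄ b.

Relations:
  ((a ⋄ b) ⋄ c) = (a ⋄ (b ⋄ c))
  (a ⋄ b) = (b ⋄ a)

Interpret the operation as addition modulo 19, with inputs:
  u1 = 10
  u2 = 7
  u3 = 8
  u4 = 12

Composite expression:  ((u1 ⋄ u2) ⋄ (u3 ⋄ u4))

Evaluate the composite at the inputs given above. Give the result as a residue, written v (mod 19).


18 (mod 19)

(u1 ⋄ u2) = 17
(u3 ⋄ u4) = 1
((u1 ⋄ u2) ⋄ (u3 ⋄ u4)) = 18


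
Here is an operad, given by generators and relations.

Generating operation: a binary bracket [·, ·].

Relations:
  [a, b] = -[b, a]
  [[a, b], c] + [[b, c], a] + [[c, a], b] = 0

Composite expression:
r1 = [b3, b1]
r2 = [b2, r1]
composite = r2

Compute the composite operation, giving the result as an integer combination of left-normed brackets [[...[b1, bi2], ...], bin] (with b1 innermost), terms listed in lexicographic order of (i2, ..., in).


[[b1, b3], b2]


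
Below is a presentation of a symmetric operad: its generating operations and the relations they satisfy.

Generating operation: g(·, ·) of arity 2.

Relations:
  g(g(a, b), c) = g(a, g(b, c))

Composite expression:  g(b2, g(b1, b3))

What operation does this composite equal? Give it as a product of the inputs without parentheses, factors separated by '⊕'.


The g-tree's shape is irrelevant; the b-reading-order decides.
g(b1, b3) unparenthesizes to b1 ⊕ b3
g(b2, g(b1, b3)) unparenthesizes to b2 ⊕ b1 ⊕ b3

b2 ⊕ b1 ⊕ b3


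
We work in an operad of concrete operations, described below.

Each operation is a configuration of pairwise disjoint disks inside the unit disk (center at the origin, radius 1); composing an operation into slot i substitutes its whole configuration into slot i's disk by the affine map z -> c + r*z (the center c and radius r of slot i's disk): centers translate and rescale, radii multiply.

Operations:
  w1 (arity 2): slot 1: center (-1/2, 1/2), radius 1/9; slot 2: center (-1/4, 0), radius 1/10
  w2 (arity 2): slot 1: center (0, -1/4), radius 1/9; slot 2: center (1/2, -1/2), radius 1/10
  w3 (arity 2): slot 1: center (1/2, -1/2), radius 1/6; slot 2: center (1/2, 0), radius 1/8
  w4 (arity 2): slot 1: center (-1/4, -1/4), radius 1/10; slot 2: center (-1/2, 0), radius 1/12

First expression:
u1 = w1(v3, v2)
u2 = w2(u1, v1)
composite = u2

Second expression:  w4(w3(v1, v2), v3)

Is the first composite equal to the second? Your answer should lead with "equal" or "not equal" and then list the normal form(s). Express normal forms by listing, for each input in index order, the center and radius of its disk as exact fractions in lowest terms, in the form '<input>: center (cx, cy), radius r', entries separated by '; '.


not equal; the first gives v1: center (1/2, -1/2), radius 1/10; v2: center (-1/36, -1/4), radius 1/90; v3: center (-1/18, -7/36), radius 1/81 and the second v1: center (-1/5, -3/10), radius 1/60; v2: center (-1/5, -1/4), radius 1/80; v3: center (-1/2, 0), radius 1/12

The first composite normalizes to v1: center (1/2, -1/2), radius 1/10; v2: center (-1/36, -1/4), radius 1/90; v3: center (-1/18, -7/36), radius 1/81
The second composite normalizes to v1: center (-1/5, -3/10), radius 1/60; v2: center (-1/5, -1/4), radius 1/80; v3: center (-1/2, 0), radius 1/12
Different reductions; not equal.
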